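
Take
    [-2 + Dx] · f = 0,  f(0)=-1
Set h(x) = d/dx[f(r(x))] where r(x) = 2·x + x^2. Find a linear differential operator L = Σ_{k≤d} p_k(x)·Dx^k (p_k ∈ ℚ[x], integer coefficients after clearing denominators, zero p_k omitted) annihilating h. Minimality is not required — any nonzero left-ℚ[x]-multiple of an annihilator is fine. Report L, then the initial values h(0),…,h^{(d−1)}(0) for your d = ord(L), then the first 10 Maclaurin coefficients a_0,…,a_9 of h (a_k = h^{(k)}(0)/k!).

L = (5 + 8·x + 4·x^2) + (-1 - x)·Dx  (order 1).
h: a_k = -4, -20, -56, -344/3, -568/3, -3992/15, -2960/9, -115088/315, -116744/315, -140696/405, …
ICs: h(0) = -4.

f: a_k = -1, -2, -2, -4/3, -2/3, -4/15, -4/45, -8/315, -2/315, -4/2835, …
L₀ from L_f via x↦r, Dx↦r'^{-1}Dx.
h₀' ⇒ L via d/dx closure of L₀.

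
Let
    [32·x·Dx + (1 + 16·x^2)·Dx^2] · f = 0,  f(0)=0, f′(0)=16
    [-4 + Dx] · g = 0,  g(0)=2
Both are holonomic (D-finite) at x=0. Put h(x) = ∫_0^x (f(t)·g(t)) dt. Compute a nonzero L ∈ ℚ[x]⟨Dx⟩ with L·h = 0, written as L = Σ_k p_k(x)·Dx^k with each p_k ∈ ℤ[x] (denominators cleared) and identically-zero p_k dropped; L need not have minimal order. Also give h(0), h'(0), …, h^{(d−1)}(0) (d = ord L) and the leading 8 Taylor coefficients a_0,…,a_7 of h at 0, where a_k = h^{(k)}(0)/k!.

L = (16 - 128·x + 256·x^2)·Dx + (-8 + 32·x - 128·x^2)·Dx^2 + (1 + 16·x^2)·Dx^3  (order 3).
h: a_k = 0, 0, 16, 128/3, 64/3, -1024/15, 512/5, 45056/63, …
ICs: h(0) = 0, h′(0) = 0, h′′(0) = 32.

f: a_k = 0, 16, 0, -256/3, 0, 4096/5, 0, -65536/7, …
g: a_k = 2, 8, 16, 64/3, 64/3, 256/15, 512/45, 2048/315, …
f·g: L₀ = L_f ⊗_s L_g, ord ≤ 2·1.
∫: right-multiply L₀ by Dx.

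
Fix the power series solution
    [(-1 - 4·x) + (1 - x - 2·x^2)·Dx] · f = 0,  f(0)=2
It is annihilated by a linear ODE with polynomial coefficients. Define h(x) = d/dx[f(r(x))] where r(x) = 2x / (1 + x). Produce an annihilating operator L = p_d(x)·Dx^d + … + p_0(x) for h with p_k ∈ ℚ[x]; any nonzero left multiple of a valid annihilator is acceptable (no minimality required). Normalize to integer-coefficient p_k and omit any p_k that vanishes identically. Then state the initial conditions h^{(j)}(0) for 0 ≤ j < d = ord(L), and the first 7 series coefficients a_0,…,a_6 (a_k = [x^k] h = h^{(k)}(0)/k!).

f: a_k = 2, 2, 6, 10, 22, 42, 86, …
Change of var in L_f (x↦r) gives L₀.
h=h₀': d/dx-closure on L₀ ⇒ L.
L = (10 + 54·x + 270·x^2 + 162·x^3) + (-1 - 10·x + 90·x^3 + 81·x^4)·Dx  (order 1).
h: a_k = 4, 40, 108, 720, 1620, 9720, 20412, …
ICs: h(0) = 4.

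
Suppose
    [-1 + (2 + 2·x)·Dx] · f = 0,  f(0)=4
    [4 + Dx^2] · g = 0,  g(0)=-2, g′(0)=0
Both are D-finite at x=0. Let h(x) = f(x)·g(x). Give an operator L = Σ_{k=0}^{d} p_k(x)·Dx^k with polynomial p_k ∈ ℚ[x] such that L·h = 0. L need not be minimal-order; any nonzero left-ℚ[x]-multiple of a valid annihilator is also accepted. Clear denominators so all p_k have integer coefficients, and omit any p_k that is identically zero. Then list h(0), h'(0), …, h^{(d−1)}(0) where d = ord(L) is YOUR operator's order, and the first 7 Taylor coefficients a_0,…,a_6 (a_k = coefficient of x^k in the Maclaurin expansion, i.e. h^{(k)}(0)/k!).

f: a_k = 4, 2, -1/2, 1/4, -5/32, 7/64, -21/256, …
g: a_k = -2, 0, 4, 0, -4/3, 0, 8/45, …
L₀ := L_f ⊗_s L_g (sym. prod.), ord ≤ 2.
L = (19 + 32·x + 16·x^2) + (-4 - 4·x)·Dx + (4 + 8·x + 4·x^2)·Dx^2  (order 2).
h: a_k = -8, -4, 17, 15/2, -337/48, -181/96, 5281/5760, …
ICs: h(0) = -8, h′(0) = -4.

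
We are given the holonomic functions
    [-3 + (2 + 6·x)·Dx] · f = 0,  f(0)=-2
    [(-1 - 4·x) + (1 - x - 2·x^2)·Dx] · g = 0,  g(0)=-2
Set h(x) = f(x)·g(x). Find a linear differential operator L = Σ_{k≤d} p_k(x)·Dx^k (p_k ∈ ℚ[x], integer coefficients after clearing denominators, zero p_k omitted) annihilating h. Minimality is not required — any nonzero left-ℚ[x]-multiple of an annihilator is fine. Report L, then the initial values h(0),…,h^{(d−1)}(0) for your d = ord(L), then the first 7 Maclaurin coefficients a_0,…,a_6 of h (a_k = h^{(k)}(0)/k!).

f: a_k = -2, -3, 9/4, -27/8, 405/64, -1701/128, 15309/512, …
g: a_k = -2, -2, -6, -10, -22, -42, -86, …
h₀=f·g: eliminate ⇒ L₀, order ≤ 1·1.
L = (5 + 11·x + 18·x^2) + (-2 - 4·x + 10·x^2 + 12·x^3)·Dx  (order 1).
h: a_k = 4, 10, 27/2, 161/4, 1747/32, 10347/64, 54031/256, …
ICs: h(0) = 4.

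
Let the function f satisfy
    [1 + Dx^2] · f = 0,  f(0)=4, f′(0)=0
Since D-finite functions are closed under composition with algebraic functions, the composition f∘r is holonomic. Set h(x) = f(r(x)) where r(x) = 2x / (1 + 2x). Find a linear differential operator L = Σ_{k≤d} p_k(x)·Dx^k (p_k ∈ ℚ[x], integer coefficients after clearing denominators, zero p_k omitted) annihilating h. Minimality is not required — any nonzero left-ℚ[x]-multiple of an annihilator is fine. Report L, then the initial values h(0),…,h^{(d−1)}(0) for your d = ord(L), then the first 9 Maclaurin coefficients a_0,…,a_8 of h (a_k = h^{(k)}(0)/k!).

f: a_k = 4, 0, -2, 0, 1/6, 0, -1/180, 0, 1/10080, …
f∘r: x↦r, Dx↦Dx/r' in L_f ⇒ L₀.
L = 4 + (4 + 24·x + 48·x^2 + 32·x^3)·Dx + (1 + 8·x + 24·x^2 + 32·x^3 + 16·x^4)·Dx^2  (order 2).
h: a_k = 4, 0, -8, 32, -280/3, 704/3, -24016/45, 5568/5, -133592/63, …
ICs: h(0) = 4, h′(0) = 0.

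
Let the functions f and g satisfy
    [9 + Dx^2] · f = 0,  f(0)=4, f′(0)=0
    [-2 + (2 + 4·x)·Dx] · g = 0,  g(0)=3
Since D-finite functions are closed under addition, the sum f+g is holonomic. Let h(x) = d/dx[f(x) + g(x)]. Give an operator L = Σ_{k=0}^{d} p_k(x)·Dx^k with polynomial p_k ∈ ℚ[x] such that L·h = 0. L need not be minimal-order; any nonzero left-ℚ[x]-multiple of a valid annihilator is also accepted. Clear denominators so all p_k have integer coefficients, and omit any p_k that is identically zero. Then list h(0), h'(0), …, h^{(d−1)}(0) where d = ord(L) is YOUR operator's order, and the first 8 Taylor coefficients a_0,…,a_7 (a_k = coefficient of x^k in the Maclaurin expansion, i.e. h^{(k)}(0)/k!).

f: a_k = 4, 0, -18, 0, 27/2, 0, -81/20, 0, …
g: a_k = 3, 3, -3/2, 3/2, -15/8, 21/8, -63/16, 99/16, …
f+g: L₀ = lclm(L_f,L_g), ord ≤ 2+1.
h=h₀': d/dx-closure on L₀ ⇒ L.
L = (-18 - 27·x - 27·x^2) + (-9 - 45·x - 81·x^2 - 54·x^3)·Dx + (-2 - 3·x - 3·x^2)·Dx^2 + (-1 - 5·x - 9·x^2 - 6·x^3)·Dx^3  (order 3).
h: a_k = 3, -39, 9/2, 93/2, 105/8, -1917/40, 693/16, -42129/560, …
ICs: h(0) = 3, h′(0) = -39, h′′(0) = 9.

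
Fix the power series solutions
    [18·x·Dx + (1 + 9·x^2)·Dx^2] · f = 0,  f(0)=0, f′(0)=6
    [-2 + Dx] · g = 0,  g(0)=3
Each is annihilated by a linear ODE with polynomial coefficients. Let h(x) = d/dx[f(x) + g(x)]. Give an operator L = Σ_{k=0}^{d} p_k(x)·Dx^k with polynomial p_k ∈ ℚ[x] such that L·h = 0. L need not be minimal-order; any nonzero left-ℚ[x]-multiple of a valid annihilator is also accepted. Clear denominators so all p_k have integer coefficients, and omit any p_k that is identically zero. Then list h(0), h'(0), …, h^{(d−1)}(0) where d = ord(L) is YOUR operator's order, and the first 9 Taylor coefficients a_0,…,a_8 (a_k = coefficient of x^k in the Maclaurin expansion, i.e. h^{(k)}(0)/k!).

f: a_k = 0, 6, 0, -18, 0, 486/5, 0, -4374/7, 0, …
g: a_k = 3, 6, 6, 4, 2, 4/5, 4/15, 8/105, 2/105, …
Sum ⇒ L₀ = lclm(L_f,L_g) in ℚ(x)⟨Dx⟩.
h=h₀': d/dx-closure on L₀ ⇒ L.
L = (18 - 36·x - 486·x^2 - 324·x^3) + (-11 + 207·x^2 - 162·x^4)·Dx + (1 + 9·x + 18·x^2 + 81·x^3 + 81·x^4)·Dx^2  (order 2).
h: a_k = 12, 12, -42, 8, 490, 8/5, -65602/15, 16/105, 4133434/105, …
ICs: h(0) = 12, h′(0) = 12.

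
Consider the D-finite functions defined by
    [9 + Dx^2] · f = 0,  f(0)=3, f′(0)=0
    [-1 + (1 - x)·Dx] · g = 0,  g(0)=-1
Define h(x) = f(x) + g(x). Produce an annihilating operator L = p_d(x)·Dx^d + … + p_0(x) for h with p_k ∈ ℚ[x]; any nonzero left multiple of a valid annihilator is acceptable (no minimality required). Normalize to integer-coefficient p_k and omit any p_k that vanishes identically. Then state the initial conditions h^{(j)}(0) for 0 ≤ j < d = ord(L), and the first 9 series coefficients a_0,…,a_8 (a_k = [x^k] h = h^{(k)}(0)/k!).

L = (-135 + 162·x - 81·x^2) + (99 - 261·x + 243·x^2 - 81·x^3)·Dx + (-15 + 18·x - 9·x^2)·Dx^2 + (11 - 29·x + 27·x^2 - 9·x^3)·Dx^3  (order 3).
h: a_k = 2, -1, -29/2, -1, 73/8, -1, -323/80, -1, -2293/4480, …
ICs: h(0) = 2, h′(0) = -1, h′′(0) = -29.

f: a_k = 3, 0, -27/2, 0, 81/8, 0, -243/80, 0, 2187/4480, …
g: a_k = -1, -1, -1, -1, -1, -1, -1, -1, -1, …
L₀ := lclm(L_f,L_g); ord L₀ ≤ 2+1.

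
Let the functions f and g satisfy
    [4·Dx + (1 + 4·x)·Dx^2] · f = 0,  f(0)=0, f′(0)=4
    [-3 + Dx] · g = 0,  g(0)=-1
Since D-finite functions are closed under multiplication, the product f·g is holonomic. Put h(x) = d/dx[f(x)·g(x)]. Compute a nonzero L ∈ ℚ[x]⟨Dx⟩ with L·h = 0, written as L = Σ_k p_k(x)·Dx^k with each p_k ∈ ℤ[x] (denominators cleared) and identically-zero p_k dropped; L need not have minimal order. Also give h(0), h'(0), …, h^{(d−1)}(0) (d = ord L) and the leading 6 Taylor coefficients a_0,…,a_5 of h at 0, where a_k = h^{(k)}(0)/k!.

f: a_k = 0, 4, -8, 64/3, -64, 1024/5, …
g: a_k = -1, -3, -9/2, -9/2, -27/8, -81/40, …
L₀ := L_f ⊗_s L_g (sym. prod.), ord ≤ 2.
h=h₀': d/dx-closure on L₀ ⇒ L.
L = (51 - 72·x + 432·x^2) + (-14 - 288·x^2)·Dx + (-1 + 8·x + 48·x^2)·Dx^2  (order 2).
h: a_k = -4, -8, -46, 72, -863/2, 1675, …
ICs: h(0) = -4, h′(0) = -8.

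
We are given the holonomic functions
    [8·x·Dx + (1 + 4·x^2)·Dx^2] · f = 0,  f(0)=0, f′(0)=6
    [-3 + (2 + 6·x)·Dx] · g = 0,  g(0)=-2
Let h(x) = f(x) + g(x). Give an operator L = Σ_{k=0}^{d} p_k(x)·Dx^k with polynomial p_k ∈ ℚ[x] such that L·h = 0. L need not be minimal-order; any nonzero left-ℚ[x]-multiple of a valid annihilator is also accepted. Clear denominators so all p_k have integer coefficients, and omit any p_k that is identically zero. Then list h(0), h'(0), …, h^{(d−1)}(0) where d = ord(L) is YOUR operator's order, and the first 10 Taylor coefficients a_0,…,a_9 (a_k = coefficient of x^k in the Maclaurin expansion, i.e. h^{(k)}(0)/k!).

f: a_k = 0, 6, 0, -8, 0, 96/5, 0, -384/7, 0, 512/3, …
g: a_k = -2, -3, 9/4, -27/8, 405/64, -1701/128, 15309/512, -72171/1024, 2814669/16384, -14073345/32768, …
h₀=f+g: left-lcm gives L₀, ord ≤ 3.
L = (-48 - 360·x + 576·x^2 + 864·x^3)·Dx + (-59 - 192·x - 120·x^2 + 2304·x^3 + 3024·x^4)·Dx^2 + (-6 + 14·x + 144·x^2 + 272·x^3 + 672·x^4 + 864·x^5)·Dx^3  (order 3).
h: a_k = -2, 3, 9/4, -91/8, 405/64, 3783/640, 15309/512, -898413/7168, 2814669/16384, -25442819/98304, …
ICs: h(0) = -2, h′(0) = 3, h′′(0) = 9/2.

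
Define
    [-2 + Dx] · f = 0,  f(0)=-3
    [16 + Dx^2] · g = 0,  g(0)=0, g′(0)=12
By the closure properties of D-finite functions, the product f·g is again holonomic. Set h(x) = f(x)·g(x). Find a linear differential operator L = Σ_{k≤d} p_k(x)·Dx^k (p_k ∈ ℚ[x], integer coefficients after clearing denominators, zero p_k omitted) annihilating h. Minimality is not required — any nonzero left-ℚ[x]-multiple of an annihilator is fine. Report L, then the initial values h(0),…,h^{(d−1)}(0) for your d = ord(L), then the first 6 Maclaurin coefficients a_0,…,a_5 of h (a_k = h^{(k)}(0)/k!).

f: a_k = -3, -6, -6, -4, -2, -4/5, …
g: a_k = 0, 12, 0, -32, 0, 128/5, …
Product ⇒ symmetric product L₀, ord ≤ 2.
L = 20 - 4·Dx + Dx^2  (order 2).
h: a_k = 0, -36, -72, 24, 144, 456/5, …
ICs: h(0) = 0, h′(0) = -36.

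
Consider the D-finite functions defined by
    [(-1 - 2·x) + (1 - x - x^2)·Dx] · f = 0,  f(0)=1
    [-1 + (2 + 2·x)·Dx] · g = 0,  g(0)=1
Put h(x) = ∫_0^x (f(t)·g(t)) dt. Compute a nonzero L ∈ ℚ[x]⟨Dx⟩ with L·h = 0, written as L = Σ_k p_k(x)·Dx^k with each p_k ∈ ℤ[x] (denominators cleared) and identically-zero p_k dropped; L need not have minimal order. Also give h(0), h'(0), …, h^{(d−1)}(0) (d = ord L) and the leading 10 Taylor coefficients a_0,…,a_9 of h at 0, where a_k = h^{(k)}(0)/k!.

f: a_k = 1, 1, 2, 3, 5, 8, 13, 21, 34, 55, …
g: a_k = 1, 1/2, -1/8, 1/16, -5/128, 7/256, -21/1024, 33/2048, -429/32768, 715/65536, …
L₀ := L_f ⊗_s L_g (sym. prod.), ord ≤ 1.
h=∫h₀ ⇒ L = L₀·Dx.
L = (3 + 5·x + 3·x^2)·Dx + (-2 + 4·x^2 + 2·x^3)·Dx^2  (order 2).
h: a_k = 0, 1, 3/4, 19/24, 63/64, 803/640, 2621/1536, 16887/7168, 54775/16384, 1416355/294912, …
ICs: h(0) = 0, h′(0) = 1.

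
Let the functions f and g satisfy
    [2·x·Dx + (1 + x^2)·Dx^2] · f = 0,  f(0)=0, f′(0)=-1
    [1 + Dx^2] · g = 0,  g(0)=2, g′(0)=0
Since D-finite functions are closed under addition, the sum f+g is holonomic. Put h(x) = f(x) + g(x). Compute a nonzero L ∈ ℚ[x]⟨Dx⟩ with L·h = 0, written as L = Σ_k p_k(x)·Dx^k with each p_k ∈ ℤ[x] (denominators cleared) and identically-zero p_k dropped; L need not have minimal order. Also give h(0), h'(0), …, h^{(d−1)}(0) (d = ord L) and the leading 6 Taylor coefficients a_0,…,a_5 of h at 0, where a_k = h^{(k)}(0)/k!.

L = (-22·x + 28·x^3 + 2·x^5)·Dx + (-1 + 7·x^2 + 9·x^4 + x^6)·Dx^2 + (-22·x + 28·x^3 + 2·x^5)·Dx^3 + (-1 + 7·x^2 + 9·x^4 + x^6)·Dx^4  (order 4).
h: a_k = 2, -1, -1, 1/3, 1/12, -1/5, …
ICs: h(0) = 2, h′(0) = -1, h′′(0) = -2, h′′′(0) = 2.

f: a_k = 0, -1, 0, 1/3, 0, -1/5, …
g: a_k = 2, 0, -1, 0, 1/12, 0, …
f+g: L₀ = lclm(L_f,L_g), ord ≤ 2+2.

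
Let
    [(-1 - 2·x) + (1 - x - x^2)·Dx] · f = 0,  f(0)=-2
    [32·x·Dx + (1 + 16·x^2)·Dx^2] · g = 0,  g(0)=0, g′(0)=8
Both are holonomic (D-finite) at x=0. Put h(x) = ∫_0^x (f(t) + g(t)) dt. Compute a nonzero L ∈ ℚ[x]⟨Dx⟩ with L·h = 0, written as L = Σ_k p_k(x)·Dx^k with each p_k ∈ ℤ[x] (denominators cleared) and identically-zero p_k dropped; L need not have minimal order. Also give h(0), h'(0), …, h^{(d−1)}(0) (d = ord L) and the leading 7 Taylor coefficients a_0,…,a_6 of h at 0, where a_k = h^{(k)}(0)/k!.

f: a_k = -2, -2, -4, -6, -10, -16, -26, …
g: a_k = 0, 8, 0, -128/3, 0, 2048/5, 0, …
h₀=f+g: left-lcm gives L₀, ord ≤ 3.
Integrate: L := L₀·Dx.
L = (-64 + 256·x + 3904·x^2 + 6912·x^3 + 9696·x^4 + 1536·x^6)·Dx^2 + (25 + 24·x - 542·x^2 + 780·x^3 + 6800·x^4 + 6560·x^5 + 768·x^6 + 1536·x^7)·Dx^3 + (-2 - 17·x - 62·x^2 - 202·x^3 - 445·x^4 + 1136·x^5 + 576·x^6 + 256·x^7 + 256·x^8)·Dx^4  (order 4).
h: a_k = 0, -2, 3, -4/3, -73/6, -2, 328/5, …
ICs: h(0) = 0, h′(0) = -2, h′′(0) = 6, h′′′(0) = -8.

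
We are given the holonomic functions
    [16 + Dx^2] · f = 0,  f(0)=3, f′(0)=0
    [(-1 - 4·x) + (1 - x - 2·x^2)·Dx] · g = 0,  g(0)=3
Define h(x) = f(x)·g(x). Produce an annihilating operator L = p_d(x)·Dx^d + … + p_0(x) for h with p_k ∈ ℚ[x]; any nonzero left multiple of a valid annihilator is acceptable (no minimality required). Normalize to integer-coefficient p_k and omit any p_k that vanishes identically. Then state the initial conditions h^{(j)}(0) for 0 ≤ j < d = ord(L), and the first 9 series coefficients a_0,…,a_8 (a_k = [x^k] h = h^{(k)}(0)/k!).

L = (-12 + 16·x + 32·x^2) + (2 + 8·x)·Dx + (-1 + x + 2·x^2)·Dx^2  (order 2).
h: a_k = 9, 9, -45, -27, -21, -75, -841/5, -1591/5, -22399/35, …
ICs: h(0) = 9, h′(0) = 9.

f: a_k = 3, 0, -24, 0, 32, 0, -256/15, 0, 512/105, …
g: a_k = 3, 3, 9, 15, 33, 63, 129, 255, 513, …
f·g: L₀ = L_f ⊗_s L_g, ord ≤ 2·1.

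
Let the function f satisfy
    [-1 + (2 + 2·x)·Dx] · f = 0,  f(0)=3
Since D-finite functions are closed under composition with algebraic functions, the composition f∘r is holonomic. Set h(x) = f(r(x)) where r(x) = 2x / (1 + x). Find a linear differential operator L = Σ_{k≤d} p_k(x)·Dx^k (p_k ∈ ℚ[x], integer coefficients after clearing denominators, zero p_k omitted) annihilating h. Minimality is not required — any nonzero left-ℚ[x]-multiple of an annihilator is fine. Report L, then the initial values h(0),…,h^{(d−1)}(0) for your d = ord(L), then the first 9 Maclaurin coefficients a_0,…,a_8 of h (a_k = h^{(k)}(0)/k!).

f: a_k = 3, 3/2, -3/8, 3/16, -15/128, 21/256, -63/1024, 99/2048, -1287/32768, …
f∘r: x↦r, Dx↦Dx/r' in L_f ⇒ L₀.
L = -1 + (1 + 4·x + 3·x^2)·Dx  (order 1).
h: a_k = 3, 3, -9/2, 15/2, -111/8, 225/8, -981/16, 2259/16, -43335/128, …
ICs: h(0) = 3.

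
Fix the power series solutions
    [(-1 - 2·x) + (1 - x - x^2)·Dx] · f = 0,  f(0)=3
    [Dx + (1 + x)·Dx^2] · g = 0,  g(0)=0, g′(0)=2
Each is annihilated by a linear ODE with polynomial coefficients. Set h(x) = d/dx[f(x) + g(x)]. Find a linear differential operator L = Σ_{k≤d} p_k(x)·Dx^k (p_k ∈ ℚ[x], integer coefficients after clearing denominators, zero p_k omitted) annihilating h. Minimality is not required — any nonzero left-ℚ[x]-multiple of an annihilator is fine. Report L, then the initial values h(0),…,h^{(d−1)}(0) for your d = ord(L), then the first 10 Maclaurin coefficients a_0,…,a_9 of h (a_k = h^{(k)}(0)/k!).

L = (26 + 70·x + 76·x^2 + 36·x^3 + 12·x^4) + (16 + 84·x + 160·x^2 + 144·x^3 + 74·x^4 + 20·x^5)·Dx + (-5 - 11·x + x^2 + 23·x^3 + 29·x^4 + 17·x^5 + 4·x^6)·Dx^2  (order 2).
h: a_k = 5, 10, 29, 58, 122, 232, 443, 814, 1487, 2668, …
ICs: h(0) = 5, h′(0) = 10.

f: a_k = 3, 3, 6, 9, 15, 24, 39, 63, 102, 165, …
g: a_k = 0, 2, -1, 2/3, -1/2, 2/5, -1/3, 2/7, -1/4, 2/9, …
L₀ := lclm(L_f,L_g); ord L₀ ≤ 1+2.
Derive L from L₀ (diff closure).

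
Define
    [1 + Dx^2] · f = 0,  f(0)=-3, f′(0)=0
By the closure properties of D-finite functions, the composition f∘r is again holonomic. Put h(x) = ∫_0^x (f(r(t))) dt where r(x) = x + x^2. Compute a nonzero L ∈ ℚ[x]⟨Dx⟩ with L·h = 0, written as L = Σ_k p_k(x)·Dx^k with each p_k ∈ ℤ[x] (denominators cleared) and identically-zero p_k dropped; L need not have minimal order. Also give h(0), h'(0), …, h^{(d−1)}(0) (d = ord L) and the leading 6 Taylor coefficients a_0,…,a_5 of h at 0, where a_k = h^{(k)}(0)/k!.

f: a_k = -3, 0, 3/2, 0, -1/8, 0, …
h₀=f(r): pull back L_f along r ⇒ L₀.
h=∫₀ˣh₀: take L = L₀·Dx.
L = (1 + 6·x + 12·x^2 + 8·x^3)·Dx - 2·Dx^2 + (1 + 2·x)·Dx^3  (order 3).
h: a_k = 0, -3, 0, 1/2, 3/4, 11/40, …
ICs: h(0) = 0, h′(0) = -3, h′′(0) = 0.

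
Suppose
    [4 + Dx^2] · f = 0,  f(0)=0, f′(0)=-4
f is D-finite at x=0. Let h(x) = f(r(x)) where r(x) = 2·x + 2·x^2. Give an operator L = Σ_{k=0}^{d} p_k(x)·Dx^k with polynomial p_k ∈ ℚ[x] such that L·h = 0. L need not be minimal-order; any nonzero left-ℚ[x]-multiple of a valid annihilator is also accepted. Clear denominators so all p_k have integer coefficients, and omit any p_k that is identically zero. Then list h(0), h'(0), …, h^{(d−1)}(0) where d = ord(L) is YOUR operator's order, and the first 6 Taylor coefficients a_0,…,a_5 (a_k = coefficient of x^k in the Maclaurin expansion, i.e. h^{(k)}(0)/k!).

f: a_k = 0, -4, 0, 8/3, 0, -8/15, …
h₀=f(r): pull back L_f along r ⇒ L₀.
L = (16 + 96·x + 192·x^2 + 128·x^3) - 2·Dx + (1 + 2·x)·Dx^2  (order 2).
h: a_k = 0, -8, -8, 64/3, 64, 704/15, …
ICs: h(0) = 0, h′(0) = -8.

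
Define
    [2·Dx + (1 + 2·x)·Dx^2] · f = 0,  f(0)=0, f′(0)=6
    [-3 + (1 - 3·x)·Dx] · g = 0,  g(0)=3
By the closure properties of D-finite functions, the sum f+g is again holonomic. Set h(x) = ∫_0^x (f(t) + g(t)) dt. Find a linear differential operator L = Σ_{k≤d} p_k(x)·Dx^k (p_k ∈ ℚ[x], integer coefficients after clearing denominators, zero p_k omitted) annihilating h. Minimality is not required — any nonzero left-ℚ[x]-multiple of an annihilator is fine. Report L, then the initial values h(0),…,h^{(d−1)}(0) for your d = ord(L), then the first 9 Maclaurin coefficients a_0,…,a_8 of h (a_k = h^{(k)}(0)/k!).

L = (-78 - 36·x)·Dx^2 + (-23 - 132·x - 72·x^2)·Dx^3 + (4 - x - 27·x^2 - 18·x^3)·Dx^4  (order 4).
h: a_k = 0, 3, 15/2, 7, 89/4, 231/5, 1247/10, 2155/7, 46311/56, …
ICs: h(0) = 0, h′(0) = 3, h′′(0) = 15, h′′′(0) = 42.

f: a_k = 0, 6, -6, 8, -12, 96/5, -32, 384/7, -96, …
g: a_k = 3, 9, 27, 81, 243, 729, 2187, 6561, 19683, …
Sum ⇒ L₀ = lclm(L_f,L_g) in ℚ(x)⟨Dx⟩.
h=∫₀ˣh₀: take L = L₀·Dx.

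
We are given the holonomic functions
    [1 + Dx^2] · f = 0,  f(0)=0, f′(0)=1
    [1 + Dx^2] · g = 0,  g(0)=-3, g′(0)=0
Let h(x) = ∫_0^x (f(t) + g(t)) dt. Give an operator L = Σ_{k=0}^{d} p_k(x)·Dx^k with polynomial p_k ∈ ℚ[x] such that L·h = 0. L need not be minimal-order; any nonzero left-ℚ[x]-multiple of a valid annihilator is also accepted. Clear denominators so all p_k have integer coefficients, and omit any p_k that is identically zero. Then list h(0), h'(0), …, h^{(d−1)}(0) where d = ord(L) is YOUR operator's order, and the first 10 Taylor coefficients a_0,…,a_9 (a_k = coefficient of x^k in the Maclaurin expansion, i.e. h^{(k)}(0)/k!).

f: a_k = 0, 1, 0, -1/6, 0, 1/120, 0, -1/5040, 0, 1/362880, …
g: a_k = -3, 0, 3/2, 0, -1/8, 0, 1/240, 0, -1/13440, 0, …
Weyl lclm of L_f,L_g ⇒ L₀ (ord ≤ 4).
∫: right-multiply L₀ by Dx.
L = Dx + Dx^3  (order 3).
h: a_k = 0, -3, 1/2, 1/2, -1/24, -1/40, 1/720, 1/1680, -1/40320, -1/120960, …
ICs: h(0) = 0, h′(0) = -3, h′′(0) = 1.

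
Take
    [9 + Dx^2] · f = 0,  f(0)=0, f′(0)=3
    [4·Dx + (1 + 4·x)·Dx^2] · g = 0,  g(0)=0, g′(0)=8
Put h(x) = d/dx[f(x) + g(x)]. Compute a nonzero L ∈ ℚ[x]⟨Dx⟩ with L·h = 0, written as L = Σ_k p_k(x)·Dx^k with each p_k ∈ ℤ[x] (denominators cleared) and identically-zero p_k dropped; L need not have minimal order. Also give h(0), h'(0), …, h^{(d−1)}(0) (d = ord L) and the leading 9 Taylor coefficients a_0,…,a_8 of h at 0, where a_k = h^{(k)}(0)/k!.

f: a_k = 0, 3, 0, -9/2, 0, 81/40, 0, -243/560, 0, …
g: a_k = 0, 8, -16, 128/3, -128, 2048/5, -4096/3, 32768/7, -16384, …
Weyl lclm of L_f,L_g ⇒ L₀ (ord ≤ 4).
Derive L from L₀ (diff closure).
L = (3780 + 2592·x + 5184·x^2) + (369 + 2124·x + 3888·x^2 + 5184·x^3)·Dx + (420 + 288·x + 576·x^2)·Dx^2 + (41 + 236·x + 432·x^2 + 576·x^3)·Dx^3  (order 3).
h: a_k = 11, -32, 229/2, -512, 16465/8, -8192, 2621197/80, -131072, 2348812427/4480, …
ICs: h(0) = 11, h′(0) = -32, h′′(0) = 229.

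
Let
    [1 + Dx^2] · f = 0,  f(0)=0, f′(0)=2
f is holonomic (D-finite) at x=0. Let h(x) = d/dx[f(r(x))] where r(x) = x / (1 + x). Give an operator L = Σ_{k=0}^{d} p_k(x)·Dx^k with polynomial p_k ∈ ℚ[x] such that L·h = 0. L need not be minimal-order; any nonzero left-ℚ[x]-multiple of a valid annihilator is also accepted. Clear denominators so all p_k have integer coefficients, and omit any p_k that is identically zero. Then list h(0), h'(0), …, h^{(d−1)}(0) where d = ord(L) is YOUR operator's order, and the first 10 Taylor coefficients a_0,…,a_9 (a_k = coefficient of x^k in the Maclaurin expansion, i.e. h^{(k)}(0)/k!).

L = (7 + 12·x + 6·x^2) + (6 + 18·x + 18·x^2 + 6·x^3)·Dx + (1 + 4·x + 6·x^2 + 4·x^3 + x^4)·Dx^2  (order 2).
h: a_k = 2, -4, 5, -4, 1/12, 15/2, -6931/360, 1591/45, -224179/4032, 159935/2016, …
ICs: h(0) = 2, h′(0) = -4.

f: a_k = 0, 2, 0, -1/3, 0, 1/60, 0, -1/2520, 0, 1/181440, …
Substitute x→r, Dx→(1/r')Dx; clear ⇒ L₀.
h=h₀': d/dx-closure on L₀ ⇒ L.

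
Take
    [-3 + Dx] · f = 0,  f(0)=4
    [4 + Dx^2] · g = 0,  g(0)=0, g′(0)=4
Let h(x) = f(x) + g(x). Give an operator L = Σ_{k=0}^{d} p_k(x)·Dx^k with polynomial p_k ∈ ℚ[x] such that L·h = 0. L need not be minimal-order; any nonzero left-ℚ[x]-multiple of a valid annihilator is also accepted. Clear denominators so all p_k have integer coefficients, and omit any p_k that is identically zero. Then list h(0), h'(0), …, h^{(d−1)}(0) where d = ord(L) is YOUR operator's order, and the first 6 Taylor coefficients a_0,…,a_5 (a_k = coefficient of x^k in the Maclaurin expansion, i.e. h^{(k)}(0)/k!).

L = -12 + 4·Dx - 3·Dx^2 + Dx^3  (order 3).
h: a_k = 4, 16, 18, 46/3, 27/2, 259/30, …
ICs: h(0) = 4, h′(0) = 16, h′′(0) = 36.

f: a_k = 4, 12, 18, 18, 27/2, 81/10, …
g: a_k = 0, 4, 0, -8/3, 0, 8/15, …
Weyl lclm of L_f,L_g ⇒ L₀ (ord ≤ 3).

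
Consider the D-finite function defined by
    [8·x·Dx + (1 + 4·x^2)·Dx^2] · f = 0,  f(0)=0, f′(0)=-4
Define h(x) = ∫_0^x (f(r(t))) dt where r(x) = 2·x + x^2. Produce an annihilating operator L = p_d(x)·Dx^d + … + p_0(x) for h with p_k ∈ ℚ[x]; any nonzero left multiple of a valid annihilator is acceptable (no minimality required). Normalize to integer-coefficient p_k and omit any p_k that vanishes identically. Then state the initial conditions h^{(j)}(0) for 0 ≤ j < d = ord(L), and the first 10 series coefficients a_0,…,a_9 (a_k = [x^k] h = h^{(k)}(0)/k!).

f: a_k = 0, -4, 0, 16/3, 0, -64/5, 0, 256/7, 0, -1024/9, …
L₀ from L_f via x↦r, Dx↦r'^{-1}Dx.
h=∫h₀ ⇒ L = L₀·Dx.
L = (-1 + 32·x + 64·x^2 + 48·x^3 + 12·x^4)·Dx^2 + (1 + x + 16·x^2 + 32·x^3 + 20·x^4 + 4·x^5)·Dx^3  (order 3).
h: a_k = 0, 0, -4, -4/3, 32/3, 64/5, -944/15, -3056/21, 3200/7, 15872/9, …
ICs: h(0) = 0, h′(0) = 0, h′′(0) = -8.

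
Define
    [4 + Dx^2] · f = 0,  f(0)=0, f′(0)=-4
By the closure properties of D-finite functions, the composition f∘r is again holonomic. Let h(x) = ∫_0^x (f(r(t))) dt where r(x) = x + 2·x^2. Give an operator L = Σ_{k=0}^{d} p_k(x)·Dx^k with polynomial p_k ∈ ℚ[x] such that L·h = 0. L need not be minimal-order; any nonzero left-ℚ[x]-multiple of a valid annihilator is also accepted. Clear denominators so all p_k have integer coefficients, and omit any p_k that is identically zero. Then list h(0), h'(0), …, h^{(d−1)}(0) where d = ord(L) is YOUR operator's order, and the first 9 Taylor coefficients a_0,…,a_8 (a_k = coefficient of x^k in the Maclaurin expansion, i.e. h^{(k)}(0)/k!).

L = (4 + 48·x + 192·x^2 + 256·x^3)·Dx - 4·Dx^2 + (1 + 4·x)·Dx^3  (order 3).
h: a_k = 0, 0, -2, -8/3, 2/3, 16/5, 236/45, 16/7, -838/315, …
ICs: h(0) = 0, h′(0) = 0, h′′(0) = -4.

f: a_k = 0, -4, 0, 8/3, 0, -8/15, 0, 16/315, 0, …
Change of var in L_f (x↦r) gives L₀.
Integrate: L := L₀·Dx.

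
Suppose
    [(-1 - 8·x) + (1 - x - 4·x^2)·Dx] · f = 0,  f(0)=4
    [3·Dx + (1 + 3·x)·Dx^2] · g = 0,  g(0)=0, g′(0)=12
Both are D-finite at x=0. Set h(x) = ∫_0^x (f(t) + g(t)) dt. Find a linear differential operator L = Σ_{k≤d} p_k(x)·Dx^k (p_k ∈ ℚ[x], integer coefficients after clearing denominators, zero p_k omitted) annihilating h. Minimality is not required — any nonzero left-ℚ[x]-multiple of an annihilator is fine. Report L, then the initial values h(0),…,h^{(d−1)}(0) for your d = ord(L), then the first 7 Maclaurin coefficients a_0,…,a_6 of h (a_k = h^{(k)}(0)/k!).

f: a_k = 4, 4, 20, 36, 116, 260, 724, …
g: a_k = 0, 12, -18, 36, -81, 972/5, -486, …
Weyl lclm of L_f,L_g ⇒ L₀ (ord ≤ 3).
∫: right-multiply L₀ by Dx.
L = (342 + 2178·x + 6624·x^2 + 6336·x^3 + 6912·x^4)·Dx^2 + (36 + 696·x + 4356·x^2 + 10176·x^3 + 12960·x^4 + 11520·x^5)·Dx^3 + (-13 - 101·x - 191·x^2 + 225·x^3 + 1440·x^4 + 2928·x^5 + 2304·x^6)·Dx^4  (order 4).
h: a_k = 0, 4, 8, 2/3, 18, 7, 1136/15, …
ICs: h(0) = 0, h′(0) = 4, h′′(0) = 16, h′′′(0) = 4.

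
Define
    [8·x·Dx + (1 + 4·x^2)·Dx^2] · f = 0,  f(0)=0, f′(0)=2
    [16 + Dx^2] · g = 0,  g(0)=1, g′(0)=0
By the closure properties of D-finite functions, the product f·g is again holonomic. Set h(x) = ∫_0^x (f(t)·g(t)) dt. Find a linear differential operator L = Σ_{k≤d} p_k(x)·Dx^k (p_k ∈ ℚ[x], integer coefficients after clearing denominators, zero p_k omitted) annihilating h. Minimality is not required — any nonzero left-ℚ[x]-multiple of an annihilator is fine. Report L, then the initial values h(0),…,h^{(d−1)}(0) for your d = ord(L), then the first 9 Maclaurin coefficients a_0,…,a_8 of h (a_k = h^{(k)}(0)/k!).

f: a_k = 0, 2, 0, -8/3, 0, 32/5, 0, -128/7, 0, …
g: a_k = 1, 0, -8, 0, 32/3, 0, -256/45, 0, 512/315, …
h₀=f·g: eliminate ⇒ L₀, order ≤ 2·2.
∫: right-multiply L₀ by Dx.
L = (2560 + 29696·x^2 + 118784·x^4 + 262144·x^6 + 262144·x^8)·Dx + (1536·x + 14336·x^3 + 49152·x^5 + 65536·x^7)·Dx^2 + (240 + 3008·x^2 + 13824·x^4 + 32768·x^6 + 32768·x^8)·Dx^3 + (96·x + 896·x^3 + 3072·x^5 + 4096·x^7)·Dx^4 + (5 + 72·x^2 + 400·x^4 + 1024·x^6 + 1024·x^8)·Dx^5  (order 5).
h: a_k = 0, 0, 1, 0, -14/3, 0, 368/45, 0, -4304/315, …
ICs: h(0) = 0, h′(0) = 0, h′′(0) = 2, h′′′(0) = 0, h′′′′(0) = -112.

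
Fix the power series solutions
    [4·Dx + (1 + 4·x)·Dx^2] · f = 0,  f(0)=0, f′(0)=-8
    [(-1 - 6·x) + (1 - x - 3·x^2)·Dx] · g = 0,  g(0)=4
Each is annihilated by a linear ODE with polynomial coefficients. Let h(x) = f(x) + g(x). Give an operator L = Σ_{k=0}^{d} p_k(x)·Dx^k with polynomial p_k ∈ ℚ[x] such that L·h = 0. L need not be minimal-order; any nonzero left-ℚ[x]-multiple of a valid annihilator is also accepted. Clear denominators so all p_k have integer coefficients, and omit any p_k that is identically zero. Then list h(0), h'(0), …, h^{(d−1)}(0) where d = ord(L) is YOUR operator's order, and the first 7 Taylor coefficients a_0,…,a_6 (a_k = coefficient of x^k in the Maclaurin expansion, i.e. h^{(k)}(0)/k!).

f: a_k = 0, -8, 16, -128/3, 128, -2048/5, 4096/3, …
g: a_k = 4, 4, 16, 28, 76, 160, 388, …
h₀=f+g: left-lcm gives L₀, ord ≤ 3.
L = (-212 - 1072·x - 3144·x^2 - 2160·x^3 - 2592·x^4)·Dx + (-5 - 248·x - 1922·x^2 - 4308·x^3 - 4464·x^4 - 4320·x^5)·Dx^2 + (6 + 53·x + 108·x^2 - 110·x^3 - 519·x^4 - 1044·x^5 - 864·x^6)·Dx^3  (order 3).
h: a_k = 4, -4, 32, -44/3, 204, -1248/5, 5260/3, …
ICs: h(0) = 4, h′(0) = -4, h′′(0) = 64.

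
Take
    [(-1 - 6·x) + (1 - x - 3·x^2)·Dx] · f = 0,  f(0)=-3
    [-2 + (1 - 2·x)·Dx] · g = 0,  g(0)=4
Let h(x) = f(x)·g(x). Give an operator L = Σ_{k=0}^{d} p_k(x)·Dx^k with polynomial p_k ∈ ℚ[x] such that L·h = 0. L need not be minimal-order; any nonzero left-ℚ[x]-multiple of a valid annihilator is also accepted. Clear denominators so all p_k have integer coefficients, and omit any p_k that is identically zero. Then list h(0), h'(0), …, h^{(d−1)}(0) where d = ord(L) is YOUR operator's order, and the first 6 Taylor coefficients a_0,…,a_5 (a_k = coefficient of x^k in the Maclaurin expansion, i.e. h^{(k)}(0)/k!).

f: a_k = -3, -3, -12, -21, -57, -120, …
g: a_k = 4, 8, 16, 32, 64, 128, …
Product ⇒ symmetric product L₀, ord ≤ 1.
L = (-3 - 2·x + 18·x^2) + (1 - 3·x - x^2 + 6·x^3)·Dx  (order 1).
h: a_k = -12, -36, -120, -324, -876, -2232, …
ICs: h(0) = -12.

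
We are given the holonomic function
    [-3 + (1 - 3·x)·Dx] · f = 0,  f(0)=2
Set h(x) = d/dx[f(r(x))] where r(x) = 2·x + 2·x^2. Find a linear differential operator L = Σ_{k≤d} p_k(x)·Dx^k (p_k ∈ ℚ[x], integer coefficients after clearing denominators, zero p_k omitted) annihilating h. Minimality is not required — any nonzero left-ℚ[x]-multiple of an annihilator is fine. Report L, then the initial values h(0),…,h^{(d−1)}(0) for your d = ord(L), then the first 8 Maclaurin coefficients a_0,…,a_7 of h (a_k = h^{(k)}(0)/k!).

f: a_k = 2, 6, 18, 54, 162, 486, 1458, 4374, …
Change of var in L_f (x↦r) gives L₀.
h₀' ⇒ L via d/dx closure of L₀.
L = (14 + 36·x + 36·x^2) + (-1 + 4·x + 18·x^2 + 12·x^3)·Dx  (order 1).
h: a_k = 12, 168, 1728, 15840, 136080, 1122336, 8999424, 70689024, …
ICs: h(0) = 12.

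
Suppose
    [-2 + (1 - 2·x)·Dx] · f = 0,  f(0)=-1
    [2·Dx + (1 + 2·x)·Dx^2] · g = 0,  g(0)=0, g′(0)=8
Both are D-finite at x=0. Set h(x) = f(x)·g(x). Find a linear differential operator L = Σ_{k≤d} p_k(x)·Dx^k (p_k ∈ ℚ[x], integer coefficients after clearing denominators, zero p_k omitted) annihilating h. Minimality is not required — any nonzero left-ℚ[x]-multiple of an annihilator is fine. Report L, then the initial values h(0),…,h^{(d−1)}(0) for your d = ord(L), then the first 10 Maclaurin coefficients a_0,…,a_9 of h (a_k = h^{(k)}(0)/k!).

L = 4 + (2 + 12·x)·Dx + (-1 + 4·x^2)·Dx^2  (order 2).
h: a_k = 0, -8, -8, -80/3, -112/3, -1504/15, -2368/15, -40832/105, -68224/105, -481024/315, …
ICs: h(0) = 0, h′(0) = -8.

f: a_k = -1, -2, -4, -8, -16, -32, -64, -128, -256, -512, …
g: a_k = 0, 8, -8, 32/3, -16, 128/5, -128/3, 512/7, -128, 2048/9, …
Product ⇒ symmetric product L₀, ord ≤ 2.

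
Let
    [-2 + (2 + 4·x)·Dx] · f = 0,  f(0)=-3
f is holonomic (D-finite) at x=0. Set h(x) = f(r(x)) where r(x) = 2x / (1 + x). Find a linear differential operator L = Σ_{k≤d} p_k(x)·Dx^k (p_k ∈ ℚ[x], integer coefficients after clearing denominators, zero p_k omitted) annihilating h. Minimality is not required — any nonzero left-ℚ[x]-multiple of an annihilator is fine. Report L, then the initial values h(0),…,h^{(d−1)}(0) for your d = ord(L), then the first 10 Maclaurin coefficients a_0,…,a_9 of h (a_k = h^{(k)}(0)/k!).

L = -2 + (1 + 6·x + 5·x^2)·Dx  (order 1).
h: a_k = -3, -6, 12, -30, 90, -306, 1128, -4386, 17700, -73410, …
ICs: h(0) = -3.

f: a_k = -3, -3, 3/2, -3/2, 15/8, -21/8, 63/16, -99/16, 1287/128, -2145/128, …
Substitute x→r, Dx→(1/r')Dx; clear ⇒ L₀.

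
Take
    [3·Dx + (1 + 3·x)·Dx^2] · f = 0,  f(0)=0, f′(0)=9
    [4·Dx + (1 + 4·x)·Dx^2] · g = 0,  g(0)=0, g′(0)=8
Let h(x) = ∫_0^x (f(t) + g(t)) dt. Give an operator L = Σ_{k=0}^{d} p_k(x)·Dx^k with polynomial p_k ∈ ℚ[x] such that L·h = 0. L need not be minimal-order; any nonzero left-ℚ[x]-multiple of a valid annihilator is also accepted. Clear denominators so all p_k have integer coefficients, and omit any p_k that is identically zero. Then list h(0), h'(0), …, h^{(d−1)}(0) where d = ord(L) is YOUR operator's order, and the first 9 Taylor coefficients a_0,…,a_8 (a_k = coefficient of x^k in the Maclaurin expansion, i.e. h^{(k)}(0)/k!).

L = 24·Dx^2 + (14 + 48·x)·Dx^3 + (1 + 7·x + 12·x^2)·Dx^4  (order 4).
h: a_k = 0, 0, 17/2, -59/6, 209/12, -151/4, 2777/30, -10379/42, 39329/56, …
ICs: h(0) = 0, h′(0) = 0, h′′(0) = 17, h′′′(0) = -59.

f: a_k = 0, 9, -27/2, 27, -243/4, 729/5, -729/2, 6561/7, -19683/8, …
g: a_k = 0, 8, -16, 128/3, -128, 2048/5, -4096/3, 32768/7, -16384, …
h₀=f+g: left-lcm gives L₀, ord ≤ 4.
h=∫₀ˣh₀: take L = L₀·Dx.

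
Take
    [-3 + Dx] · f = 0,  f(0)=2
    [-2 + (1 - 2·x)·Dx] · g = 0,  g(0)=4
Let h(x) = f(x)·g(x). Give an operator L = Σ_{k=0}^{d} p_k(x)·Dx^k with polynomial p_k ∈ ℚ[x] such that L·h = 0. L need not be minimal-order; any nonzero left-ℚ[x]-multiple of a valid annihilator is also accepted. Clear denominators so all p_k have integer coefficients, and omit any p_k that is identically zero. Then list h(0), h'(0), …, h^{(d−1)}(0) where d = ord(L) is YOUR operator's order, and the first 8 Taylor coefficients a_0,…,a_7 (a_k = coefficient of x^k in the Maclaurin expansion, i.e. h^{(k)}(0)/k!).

f: a_k = 2, 6, 9, 9, 27/4, 81/20, 81/40, 243/280, …
g: a_k = 4, 8, 16, 32, 64, 128, 256, 512, …
f·g: L₀ = L_f ⊗_s L_g, ord ≤ 1·1.
L = (5 - 6·x) + (-1 + 2·x)·Dx  (order 1).
h: a_k = 8, 40, 116, 268, 563, 5711/5, 4585/2, 321193/70, …
ICs: h(0) = 8.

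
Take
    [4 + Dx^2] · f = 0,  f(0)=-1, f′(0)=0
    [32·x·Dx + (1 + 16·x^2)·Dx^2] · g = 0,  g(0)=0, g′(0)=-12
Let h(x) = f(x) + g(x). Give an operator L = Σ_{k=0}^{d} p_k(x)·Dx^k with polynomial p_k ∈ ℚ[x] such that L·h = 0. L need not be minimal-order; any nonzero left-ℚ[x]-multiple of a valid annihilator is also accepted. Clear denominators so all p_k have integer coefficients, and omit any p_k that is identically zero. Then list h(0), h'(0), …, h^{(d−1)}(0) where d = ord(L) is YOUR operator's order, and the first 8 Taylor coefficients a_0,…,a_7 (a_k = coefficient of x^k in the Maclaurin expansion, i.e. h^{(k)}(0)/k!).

f: a_k = -1, 0, 2, 0, -2/3, 0, 4/45, 0, …
g: a_k = 0, -12, 0, 64, 0, -3072/5, 0, 49152/7, …
L₀ := lclm(L_f,L_g); ord L₀ ≤ 2+2.
L = (-6016·x + 102400·x^3 + 32768·x^5)·Dx + (-28 + 1216·x^2 + 27648·x^4 + 16384·x^6)·Dx^2 + (-1504·x + 25600·x^3 + 8192·x^5)·Dx^3 + (-7 + 304·x^2 + 6912·x^4 + 4096·x^6)·Dx^4  (order 4).
h: a_k = -1, -12, 2, 64, -2/3, -3072/5, 4/45, 49152/7, …
ICs: h(0) = -1, h′(0) = -12, h′′(0) = 4, h′′′(0) = 384.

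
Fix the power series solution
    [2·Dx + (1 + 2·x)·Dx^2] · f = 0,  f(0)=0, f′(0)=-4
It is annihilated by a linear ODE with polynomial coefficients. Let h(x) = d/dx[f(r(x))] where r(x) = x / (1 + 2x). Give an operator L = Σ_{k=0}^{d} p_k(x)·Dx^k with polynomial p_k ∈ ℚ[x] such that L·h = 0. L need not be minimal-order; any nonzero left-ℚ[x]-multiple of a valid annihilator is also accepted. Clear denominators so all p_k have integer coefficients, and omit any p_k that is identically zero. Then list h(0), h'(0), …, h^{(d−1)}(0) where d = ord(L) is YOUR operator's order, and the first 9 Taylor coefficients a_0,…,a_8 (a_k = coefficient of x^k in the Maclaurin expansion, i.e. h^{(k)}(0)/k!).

f: a_k = 0, -4, 4, -16/3, 8, -64/5, 64/3, -256/7, 64, …
Change of var in L_f (x↦r) gives L₀.
Differentiate: ansatz ord ≤ ord L₀ ⇒ L.
L = (6 + 16·x) + (1 + 6·x + 8·x^2)·Dx  (order 1).
h: a_k = -4, 24, -112, 480, -1984, 8064, -32512, 130560, -523264, …
ICs: h(0) = -4.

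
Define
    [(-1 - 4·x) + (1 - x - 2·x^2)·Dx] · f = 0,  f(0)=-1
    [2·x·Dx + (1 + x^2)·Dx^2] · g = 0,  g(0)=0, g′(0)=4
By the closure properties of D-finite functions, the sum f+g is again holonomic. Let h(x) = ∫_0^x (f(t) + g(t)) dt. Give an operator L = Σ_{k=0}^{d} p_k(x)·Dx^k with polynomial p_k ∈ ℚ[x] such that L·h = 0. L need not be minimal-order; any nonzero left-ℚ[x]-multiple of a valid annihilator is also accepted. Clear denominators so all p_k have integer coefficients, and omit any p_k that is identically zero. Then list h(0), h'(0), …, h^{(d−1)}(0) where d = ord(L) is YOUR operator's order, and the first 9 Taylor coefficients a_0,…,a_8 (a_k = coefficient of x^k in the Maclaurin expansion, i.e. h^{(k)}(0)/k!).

L = (-6 + 24·x + 162·x^2 + 240·x^3 + 384·x^4 + 48·x^6)·Dx^2 + (16 + 74·x + 88·x^2 + 226·x^3 + 212·x^4 + 304·x^5 + 12·x^6 + 48·x^7)·Dx^3 + (-3 - 4·x - 8·x^2 + 28·x^3 + 27·x^4 + 36·x^5 + 40·x^6 + 4·x^7 + 8·x^8)·Dx^4  (order 4).
h: a_k = 0, -1, 3/2, -1, -19/12, -11/5, -101/30, -43/7, -599/56, …
ICs: h(0) = 0, h′(0) = -1, h′′(0) = 3, h′′′(0) = -6.

f: a_k = -1, -1, -3, -5, -11, -21, -43, -85, -171, …
g: a_k = 0, 4, 0, -4/3, 0, 4/5, 0, -4/7, 0, …
f+g: L₀ = lclm(L_f,L_g), ord ≤ 1+2.
h=∫₀ˣh₀: take L = L₀·Dx.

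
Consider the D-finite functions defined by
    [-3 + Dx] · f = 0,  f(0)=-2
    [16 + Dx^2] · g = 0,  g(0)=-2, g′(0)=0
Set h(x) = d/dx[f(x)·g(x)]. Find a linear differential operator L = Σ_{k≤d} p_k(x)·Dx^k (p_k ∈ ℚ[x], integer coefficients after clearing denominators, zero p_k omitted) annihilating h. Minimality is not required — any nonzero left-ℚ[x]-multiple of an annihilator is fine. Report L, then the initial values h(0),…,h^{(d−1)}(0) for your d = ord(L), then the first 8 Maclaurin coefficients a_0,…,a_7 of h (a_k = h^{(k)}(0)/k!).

L = 25 - 6·Dx + Dx^2  (order 2).
h: a_k = 12, -28, -234, -1054/3, -79/2, 11753/30, 25481/60, 164833/1260, …
ICs: h(0) = 12, h′(0) = -28.

f: a_k = -2, -6, -9, -9, -27/4, -81/20, -81/40, -243/280, …
g: a_k = -2, 0, 16, 0, -64/3, 0, 512/45, 0, …
Sym-product of L_f,L_g gives L₀ (≤ ord 2).
h=h₀': d/dx-closure on L₀ ⇒ L.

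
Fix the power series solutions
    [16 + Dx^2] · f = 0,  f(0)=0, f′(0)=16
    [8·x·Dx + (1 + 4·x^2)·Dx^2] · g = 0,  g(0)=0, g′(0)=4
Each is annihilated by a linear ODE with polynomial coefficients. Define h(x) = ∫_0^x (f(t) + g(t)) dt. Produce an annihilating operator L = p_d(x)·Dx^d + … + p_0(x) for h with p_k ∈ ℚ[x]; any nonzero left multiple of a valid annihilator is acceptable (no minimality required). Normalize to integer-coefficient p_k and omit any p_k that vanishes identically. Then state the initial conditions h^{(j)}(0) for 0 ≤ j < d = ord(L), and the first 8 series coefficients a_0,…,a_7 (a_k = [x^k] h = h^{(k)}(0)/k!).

f: a_k = 0, 16, 0, -128/3, 0, 512/15, 0, -4096/315, …
g: a_k = 0, 4, 0, -16/3, 0, 64/5, 0, -256/7, …
f+g: L₀ = lclm(L_f,L_g), ord ≤ 2+2.
h=∫h₀ ⇒ L = L₀·Dx.
L = (-512·x + 5120·x^3 + 4096·x^5)·Dx^2 + (16 + 512·x^2 + 2304·x^4 + 2048·x^6)·Dx^3 + (-32·x + 320·x^3 + 256·x^5)·Dx^4 + (1 + 32·x^2 + 144·x^4 + 128·x^6)·Dx^5  (order 5).
h: a_k = 0, 0, 10, 0, -12, 0, 352/45, 0, …
ICs: h(0) = 0, h′(0) = 0, h′′(0) = 20, h′′′(0) = 0, h′′′′(0) = -288.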